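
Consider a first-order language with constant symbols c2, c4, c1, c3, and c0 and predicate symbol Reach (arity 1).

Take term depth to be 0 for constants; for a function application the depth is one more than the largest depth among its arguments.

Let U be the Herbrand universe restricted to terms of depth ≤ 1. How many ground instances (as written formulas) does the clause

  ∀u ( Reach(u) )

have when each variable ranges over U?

Ground terms of depth ≤ 1:
  With no function symbols every ground term is a constant, so there are exactly 5 ground terms at every depth bound.
  N_0 = 5
  N_1 = 5
So there are 5 ground terms available for substitution.
There is 1 variable to instantiate (u),  occurring in at least one literal, so different choices give different ground instances.
Number of ground instances = 5.

5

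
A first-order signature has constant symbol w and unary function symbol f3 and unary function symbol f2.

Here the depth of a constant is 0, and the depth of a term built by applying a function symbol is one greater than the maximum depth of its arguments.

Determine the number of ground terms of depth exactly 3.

8

Let N_k count ground terms of depth at most k. Each non-constant term of depth ≤ k is some function symbol applied to depth-≤(k−1) arguments, giving N_k = 1 + N_{k-1} + N_{k-1}.
N_0 = 1
N_1 = 1 + 1 + 1 = 3
N_2 = 1 + 3 + 3 = 7
N_3 = 1 + 7 + 7 = 15
Terms of depth exactly 3: N_3 − N_2 = 15 − 7 = 8.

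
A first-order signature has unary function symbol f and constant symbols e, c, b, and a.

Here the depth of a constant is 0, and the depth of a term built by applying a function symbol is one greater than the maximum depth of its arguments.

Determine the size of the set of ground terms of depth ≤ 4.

Write N_k for the number of ground terms of depth ≤ k. A term of depth ≤ k is either a constant or a function symbol applied to arguments of depth ≤ k−1, so N_k = 4 + N_{k-1}.
N_0 = 4
N_1 = 4 + 4 = 8
N_2 = 4 + 8 = 12
N_3 = 4 + 12 = 16
N_4 = 4 + 16 = 20

20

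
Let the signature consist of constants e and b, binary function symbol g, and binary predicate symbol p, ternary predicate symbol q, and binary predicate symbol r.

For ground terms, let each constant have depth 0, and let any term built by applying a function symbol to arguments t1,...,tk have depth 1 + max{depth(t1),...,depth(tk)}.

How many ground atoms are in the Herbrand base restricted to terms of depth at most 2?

First count ground terms of depth ≤ 2.
Count level by level. With function symbols g/2, the terms of depth ≤ k are the 2 constants together with each function applied to depth-≤(k−1) tuples, so N_k = 2 + N_{k-1}^2.
N_0 = 2
N_1 = 2 + 2^2 = 6
N_2 = 2 + 6^2 = 38
So |H| = 38.
For each predicate symbol, the number of ground atoms is |H| raised to its arity; summing:
  p: 38^2 = 1444;  q: 38^3 = 54872;  r: 38^2 = 1444
Total ground atoms: 1444 + 54872 + 1444 = 57760.

57760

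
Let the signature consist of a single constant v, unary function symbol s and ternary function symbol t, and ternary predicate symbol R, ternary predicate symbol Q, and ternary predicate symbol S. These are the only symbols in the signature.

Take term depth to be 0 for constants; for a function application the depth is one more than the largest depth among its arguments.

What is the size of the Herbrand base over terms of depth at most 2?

89373

First count ground terms of depth ≤ 2.
Let N_k count ground terms of depth at most k. Each non-constant term of depth ≤ k is some function symbol applied to depth-≤(k−1) arguments, giving N_k = 1 + N_{k-1} + N_{k-1}^3.
N_0 = 1
N_1 = 1 + 1 + 1^3 = 3
N_2 = 1 + 3 + 3^3 = 31
So |H| = 31.
For each predicate symbol, the number of ground atoms is |H| raised to its arity; summing:
  R: 31^3 = 29791;  Q: 31^3 = 29791;  S: 31^3 = 29791
Total ground atoms: 29791 + 29791 + 29791 = 89373.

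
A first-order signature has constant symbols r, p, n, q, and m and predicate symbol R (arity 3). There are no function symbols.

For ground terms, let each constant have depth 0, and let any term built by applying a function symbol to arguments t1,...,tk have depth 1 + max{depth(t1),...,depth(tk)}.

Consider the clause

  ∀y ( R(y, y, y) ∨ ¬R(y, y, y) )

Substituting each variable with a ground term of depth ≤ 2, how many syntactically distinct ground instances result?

Ground terms of depth ≤ 2:
  With no function symbols every ground term is a constant, so there are exactly 5 ground terms at every depth bound.
  N_0 = 5
  N_1 = 5
  N_2 = 5
  Explicitly: r, p, n, q, m.
So there are 5 ground terms available for substitution.
There is 1 variable to instantiate (y),  occurring in at least one literal, so different choices give different ground instances.
Number of ground instances = 5.

5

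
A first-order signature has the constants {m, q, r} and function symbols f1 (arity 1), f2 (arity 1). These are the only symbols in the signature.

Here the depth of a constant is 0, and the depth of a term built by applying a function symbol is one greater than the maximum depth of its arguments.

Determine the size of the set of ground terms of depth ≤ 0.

Write N_k for the number of ground terms of depth ≤ k. A term of depth ≤ k is either a constant or a function symbol applied to arguments of depth ≤ k−1, so N_k = 3 + N_{k-1} + N_{k-1}.
N_0 = 3

3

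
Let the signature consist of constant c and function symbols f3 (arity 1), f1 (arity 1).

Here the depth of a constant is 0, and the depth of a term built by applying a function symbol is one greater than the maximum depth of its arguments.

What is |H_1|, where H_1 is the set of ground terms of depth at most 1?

Let N_k count ground terms of depth at most k. Each non-constant term of depth ≤ k is some function symbol applied to depth-≤(k−1) arguments, giving N_k = 1 + N_{k-1} + N_{k-1}.
N_0 = 1
N_1 = 1 + 1 + 1 = 3
Explicitly: c, f3(c), f1(c).

3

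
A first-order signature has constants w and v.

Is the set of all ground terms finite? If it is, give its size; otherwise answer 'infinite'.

2

There are no function symbols, so every ground term is one of the 2 constants.
The Herbrand universe is {w, v}, which is finite with 2 elements.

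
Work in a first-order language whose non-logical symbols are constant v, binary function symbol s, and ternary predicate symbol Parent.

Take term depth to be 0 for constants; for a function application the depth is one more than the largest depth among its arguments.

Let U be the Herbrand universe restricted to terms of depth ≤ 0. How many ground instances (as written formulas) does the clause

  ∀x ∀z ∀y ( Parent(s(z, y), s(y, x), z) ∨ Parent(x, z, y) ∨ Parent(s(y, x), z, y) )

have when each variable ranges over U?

Ground terms of depth ≤ 0:
  Write N_k for the number of ground terms of depth ≤ k. A term of depth ≤ k is either a constant or a function symbol applied to arguments of depth ≤ k−1, so N_k = 1 + N_{k-1}^2.
  N_0 = 1
  Explicitly: v.
So there is exactly 1 ground term available for substitution.
The body mentions every one of the 3 quantified variables; since ground terms form a free algebra, no two substitutions collapse to the same formula.
Number of ground instances = 1^3 = 1.

1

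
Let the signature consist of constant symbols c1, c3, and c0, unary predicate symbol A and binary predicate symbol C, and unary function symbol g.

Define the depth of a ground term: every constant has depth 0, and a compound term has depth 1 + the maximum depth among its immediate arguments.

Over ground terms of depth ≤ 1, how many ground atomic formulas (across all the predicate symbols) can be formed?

42

First count ground terms of depth ≤ 1.
Count level by level. With function symbols g/1, the terms of depth ≤ k are the 3 constants together with each function applied to depth-≤(k−1) tuples, so N_k = 3 + N_{k-1}.
N_0 = 3
N_1 = 3 + 3 = 6
Explicitly: c1, c3, c0, g(c1), g(c3), g(c0).
So |H| = 6.
A ground atom is a predicate applied to a tuple of terms from H, so the count is the sum over predicates of |H|^arity:
  A: 6;  C: 6^2 = 36
Total ground atoms: 6 + 36 = 42.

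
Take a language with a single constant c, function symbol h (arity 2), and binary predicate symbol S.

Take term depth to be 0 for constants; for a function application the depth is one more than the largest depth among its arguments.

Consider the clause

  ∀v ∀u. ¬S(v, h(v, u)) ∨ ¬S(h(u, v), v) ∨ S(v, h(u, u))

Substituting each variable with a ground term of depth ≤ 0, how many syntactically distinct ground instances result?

Ground terms of depth ≤ 0:
  Let N_k count ground terms of depth at most k. Each non-constant term of depth ≤ k is some function symbol applied to depth-≤(k−1) arguments, giving N_k = 1 + N_{k-1}^2.
  N_0 = 1
So there is exactly 1 ground term available for substitution.
There are 2 variables to instantiate (v, u), each occurring in at least one literal, so different choices give different ground instances.
Number of ground instances = 1^2 = 1.

1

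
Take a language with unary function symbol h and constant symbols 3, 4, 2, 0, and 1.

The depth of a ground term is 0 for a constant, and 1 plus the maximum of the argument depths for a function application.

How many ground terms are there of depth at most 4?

Let N_k = |{terms of depth ≤ k}|. Then N_0 = 5 and N_k = 5 + N_{k-1} for k ≥ 1 (one summand per function symbol, arity giving the exponent).
N_0 = 5
N_1 = 5 + 5 = 10
N_2 = 5 + 10 = 15
N_3 = 5 + 15 = 20
N_4 = 5 + 20 = 25

25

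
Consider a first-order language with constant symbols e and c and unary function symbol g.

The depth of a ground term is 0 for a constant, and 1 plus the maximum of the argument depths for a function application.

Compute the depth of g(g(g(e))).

depth(g(e)) = 1 + depth(e) = 1 + 0 = 1
depth(g(g(e))) = 1 + depth(g(e)) = 1 + 1 = 2
depth(g(g(g(e)))) = 1 + depth(g(g(e))) = 1 + 2 = 3

3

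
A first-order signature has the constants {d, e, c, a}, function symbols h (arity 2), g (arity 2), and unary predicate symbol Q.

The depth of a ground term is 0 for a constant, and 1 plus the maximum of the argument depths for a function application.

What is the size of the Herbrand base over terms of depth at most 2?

2596

First count ground terms of depth ≤ 2.
Let N_k count ground terms of depth at most k. Each non-constant term of depth ≤ k is some function symbol applied to depth-≤(k−1) arguments, giving N_k = 4 + N_{k-1}^2 + N_{k-1}^2.
N_0 = 4
N_1 = 4 + 4^2 + 4^2 = 36
N_2 = 4 + 36^2 + 36^2 = 2596
So |H| = 2596.
For each predicate symbol, the number of ground atoms is |H| raised to its arity; summing:
  Q: 2596
Total ground atoms: 2596.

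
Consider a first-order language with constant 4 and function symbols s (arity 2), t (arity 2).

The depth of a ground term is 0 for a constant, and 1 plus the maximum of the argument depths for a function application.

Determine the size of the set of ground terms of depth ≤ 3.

Write N_k for the number of ground terms of depth ≤ k. A term of depth ≤ k is either a constant or a function symbol applied to arguments of depth ≤ k−1, so N_k = 1 + N_{k-1}^2 + N_{k-1}^2.
N_0 = 1
N_1 = 1 + 1^2 + 1^2 = 3
N_2 = 1 + 3^2 + 3^2 = 19
N_3 = 1 + 19^2 + 19^2 = 723

723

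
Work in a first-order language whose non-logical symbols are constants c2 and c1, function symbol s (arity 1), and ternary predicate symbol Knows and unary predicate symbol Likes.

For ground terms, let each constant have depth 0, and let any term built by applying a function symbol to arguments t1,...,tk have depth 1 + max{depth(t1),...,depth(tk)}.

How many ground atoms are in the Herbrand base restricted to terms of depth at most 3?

First count ground terms of depth ≤ 3.
Count level by level. With function symbols s/1, the terms of depth ≤ k are the 2 constants together with each function applied to depth-≤(k−1) tuples, so N_k = 2 + N_{k-1}.
N_0 = 2
N_1 = 2 + 2 = 4
N_2 = 2 + 4 = 6
N_3 = 2 + 6 = 8
Explicitly: c2, c1, s(c2), s(c1), s(s(c2)), s(s(c1)), s(s(s(c2))), s(s(s(c1))).
So |H| = 8.
Each predicate of arity r yields |H|^r ground atoms (one per choice of an r-tuple from H):
  Knows: 8^3 = 512;  Likes: 8
Total ground atoms: 512 + 8 = 520.

520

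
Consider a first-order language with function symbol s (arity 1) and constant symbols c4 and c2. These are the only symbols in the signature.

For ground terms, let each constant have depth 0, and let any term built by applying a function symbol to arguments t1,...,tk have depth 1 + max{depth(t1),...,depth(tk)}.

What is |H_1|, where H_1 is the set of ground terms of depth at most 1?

Write N_k for the number of ground terms of depth ≤ k. A term of depth ≤ k is either a constant or a function symbol applied to arguments of depth ≤ k−1, so N_k = 2 + N_{k-1}.
N_0 = 2
N_1 = 2 + 2 = 4

4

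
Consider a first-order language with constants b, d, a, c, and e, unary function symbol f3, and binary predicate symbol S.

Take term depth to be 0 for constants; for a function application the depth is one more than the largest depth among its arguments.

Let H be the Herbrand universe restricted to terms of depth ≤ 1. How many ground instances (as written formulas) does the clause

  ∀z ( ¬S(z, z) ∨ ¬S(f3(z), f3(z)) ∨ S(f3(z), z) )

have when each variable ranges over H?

10

Ground terms of depth ≤ 1:
  If N_k denotes the number of depth-≤k ground terms, the 5 constants give N_0 = 5, and each function symbol of arity r contributes N_{k-1}^r new terms at level k: N_k = 5 + N_{k-1}.
  N_0 = 5
  N_1 = 5 + 5 = 10
So there are 10 ground terms available for substitution.
The body mentions the single quantified variable z; since ground terms form a free algebra, no two substitutions collapse to the same formula.
Number of ground instances = 10.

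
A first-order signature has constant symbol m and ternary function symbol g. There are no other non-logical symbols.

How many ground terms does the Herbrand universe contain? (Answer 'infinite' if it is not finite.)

infinite

The signature has at least one function symbol (g, arity 3) and at least one constant (m).
Iterating g gives infinitely many distinct ground terms: m, g(m, m, m), g(g(m, m, m), g(m, m, m), g(m, m, m)), ...
So the Herbrand universe is infinite.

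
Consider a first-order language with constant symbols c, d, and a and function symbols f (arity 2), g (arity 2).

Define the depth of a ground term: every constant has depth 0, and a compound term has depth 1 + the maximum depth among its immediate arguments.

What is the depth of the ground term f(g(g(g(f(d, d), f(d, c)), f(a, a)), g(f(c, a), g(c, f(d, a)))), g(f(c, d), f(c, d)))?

depth(f(d, d)) = 1 + max(0, 0) = 1
depth(f(d, c)) = 1 + max(0, 0) = 1
depth(g(f(d, d), f(d, c))) = 1 + max(1, 1) = 2
depth(f(a, a)) = 1 + max(0, 0) = 1
depth(g(g(f(d, d), f(d, c)), f(a, a))) = 1 + max(2, 1) = 3
depth(f(c, a)) = 1 + max(0, 0) = 1
depth(f(d, a)) = 1 + max(0, 0) = 1
depth(g(c, f(d, a))) = 1 + max(0, 1) = 2
depth(g(f(c, a), g(c, f(d, a)))) = 1 + max(1, 2) = 3
depth(g(g(g(f(d, d), f(d, c)), f(a, a)), g(f(c, a), g(c, f(d, a))))) = 1 + max(3, 3) = 4
depth(f(c, d)) = 1 + max(0, 0) = 1
depth(g(f(c, d), f(c, d))) = 1 + max(1, 1) = 2
depth(f(g(g(g(f(d, d), f(d, c)), f(a, a)), g(f(c, a), g(c, f(d, a)))), g(f(c, d), f(c, d)))) = 1 + max(4, 2) = 5

5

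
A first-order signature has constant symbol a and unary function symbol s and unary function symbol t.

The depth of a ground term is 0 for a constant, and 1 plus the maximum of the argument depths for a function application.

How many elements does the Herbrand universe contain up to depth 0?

1

Count level by level. With function symbols s/1, t/1, the terms of depth ≤ k are the 1 constant together with each function applied to depth-≤(k−1) tuples, so N_k = 1 + N_{k-1} + N_{k-1}.
N_0 = 1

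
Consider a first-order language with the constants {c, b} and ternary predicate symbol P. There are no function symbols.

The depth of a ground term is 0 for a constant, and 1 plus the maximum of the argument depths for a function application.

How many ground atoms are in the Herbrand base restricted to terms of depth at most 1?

8

First count ground terms of depth ≤ 1.
With no function symbols every ground term is a constant, so there are exactly 2 ground terms at every depth bound.
N_0 = 2
N_1 = 2
Explicitly: c, b.
So |H| = 2.
A ground atom is a predicate applied to a tuple of terms from H, so the count is the sum over predicates of |H|^arity:
  P: 2^3 = 8
Total ground atoms: 8.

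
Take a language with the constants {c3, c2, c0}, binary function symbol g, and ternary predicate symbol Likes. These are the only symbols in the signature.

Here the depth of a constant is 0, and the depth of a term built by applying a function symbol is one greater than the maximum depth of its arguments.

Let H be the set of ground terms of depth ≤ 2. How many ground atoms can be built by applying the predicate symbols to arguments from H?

3176523

First count ground terms of depth ≤ 2.
Let N_k = |{terms of depth ≤ k}|. Then N_0 = 3 and N_k = 3 + N_{k-1}^2 for k ≥ 1 (one summand per function symbol, arity giving the exponent).
N_0 = 3
N_1 = 3 + 3^2 = 12
N_2 = 3 + 12^2 = 147
So |H| = 147.
For each predicate symbol, the number of ground atoms is |H| raised to its arity; summing:
  Likes: 147^3 = 3176523
Total ground atoms: 3176523.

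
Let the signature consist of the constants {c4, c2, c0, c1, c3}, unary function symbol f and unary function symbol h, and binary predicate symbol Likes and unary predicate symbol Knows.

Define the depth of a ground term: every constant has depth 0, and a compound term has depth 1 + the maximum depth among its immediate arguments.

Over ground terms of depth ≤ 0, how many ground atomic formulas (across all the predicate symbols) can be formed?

30

First count ground terms of depth ≤ 0.
Let N_k count ground terms of depth at most k. Each non-constant term of depth ≤ k is some function symbol applied to depth-≤(k−1) arguments, giving N_k = 5 + N_{k-1} + N_{k-1}.
N_0 = 5
So |H| = 5.
A ground atom is a predicate applied to a tuple of terms from H, so the count is the sum over predicates of |H|^arity:
  Likes: 5^2 = 25;  Knows: 5
Total ground atoms: 25 + 5 = 30.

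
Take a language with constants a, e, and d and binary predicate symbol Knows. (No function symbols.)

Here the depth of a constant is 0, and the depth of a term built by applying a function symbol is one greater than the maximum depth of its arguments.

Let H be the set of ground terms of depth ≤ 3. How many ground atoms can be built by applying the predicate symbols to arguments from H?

First count ground terms of depth ≤ 3.
With no function symbols every ground term is a constant, so there are exactly 3 ground terms at every depth bound.
N_0 = 3
N_1 = 3
N_2 = 3
N_3 = 3
Explicitly: a, e, d.
So |H| = 3.
A ground atom is a predicate applied to a tuple of terms from H, so the count is the sum over predicates of |H|^arity:
  Knows: 3^2 = 9
Total ground atoms: 9.

9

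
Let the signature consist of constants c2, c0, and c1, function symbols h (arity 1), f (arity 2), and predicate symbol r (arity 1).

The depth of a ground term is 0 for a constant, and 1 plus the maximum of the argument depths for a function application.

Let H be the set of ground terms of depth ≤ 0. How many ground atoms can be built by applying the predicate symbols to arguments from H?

3

First count ground terms of depth ≤ 0.
Let N_k count ground terms of depth at most k. Each non-constant term of depth ≤ k is some function symbol applied to depth-≤(k−1) arguments, giving N_k = 3 + N_{k-1} + N_{k-1}^2.
N_0 = 3
Explicitly: c2, c0, c1.
So |H| = 3.
Each predicate of arity r yields |H|^r ground atoms (one per choice of an r-tuple from H):
  r: 3
Total ground atoms: 3.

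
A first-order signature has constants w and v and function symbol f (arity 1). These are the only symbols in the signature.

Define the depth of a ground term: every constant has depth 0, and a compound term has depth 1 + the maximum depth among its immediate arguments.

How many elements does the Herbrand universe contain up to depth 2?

Let N_k = |{terms of depth ≤ k}|. Then N_0 = 2 and N_k = 2 + N_{k-1} for k ≥ 1 (one summand per function symbol, arity giving the exponent).
N_0 = 2
N_1 = 2 + 2 = 4
N_2 = 2 + 4 = 6
Explicitly: w, v, f(w), f(v), f(f(w)), f(f(v)).

6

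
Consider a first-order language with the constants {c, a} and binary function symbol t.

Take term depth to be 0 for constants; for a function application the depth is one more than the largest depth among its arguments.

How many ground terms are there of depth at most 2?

If N_k denotes the number of depth-≤k ground terms, the 2 constants give N_0 = 2, and each function symbol of arity r contributes N_{k-1}^r new terms at level k: N_k = 2 + N_{k-1}^2.
N_0 = 2
N_1 = 2 + 2^2 = 6
N_2 = 2 + 6^2 = 38

38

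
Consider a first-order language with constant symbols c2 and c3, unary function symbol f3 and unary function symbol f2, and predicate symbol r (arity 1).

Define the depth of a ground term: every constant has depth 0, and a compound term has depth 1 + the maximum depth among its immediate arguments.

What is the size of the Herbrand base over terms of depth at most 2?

14

First count ground terms of depth ≤ 2.
Let N_k count ground terms of depth at most k. Each non-constant term of depth ≤ k is some function symbol applied to depth-≤(k−1) arguments, giving N_k = 2 + N_{k-1} + N_{k-1}.
N_0 = 2
N_1 = 2 + 2 + 2 = 6
N_2 = 2 + 6 + 6 = 14
So |H| = 14.
Ground atoms are formed by filling each argument slot of a predicate with a term from H, so an r-ary predicate gives |H|^r atoms:
  r: 14
Total ground atoms: 14.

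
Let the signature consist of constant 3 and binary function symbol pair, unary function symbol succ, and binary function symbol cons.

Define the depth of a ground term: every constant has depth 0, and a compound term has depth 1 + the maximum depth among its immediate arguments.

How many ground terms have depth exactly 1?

3

If N_k denotes the number of depth-≤k ground terms, the 1 constant gives N_0 = 1, and each function symbol of arity r contributes N_{k-1}^r new terms at level k: N_k = 1 + N_{k-1}^2 + N_{k-1} + N_{k-1}^2.
N_0 = 1
N_1 = 1 + 1^2 + 1 + 1^2 = 4
Terms of depth exactly 1: N_1 − N_0 = 4 − 1 = 3.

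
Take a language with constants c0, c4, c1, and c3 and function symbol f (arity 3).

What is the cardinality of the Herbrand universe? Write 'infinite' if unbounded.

infinite

The signature has at least one function symbol (f, arity 3) and at least one constant (c0).
Iterating f gives infinitely many distinct ground terms: c0, f(c0, c0, c0), f(f(c0, c0, c0), f(c0, c0, c0), f(c0, c0, c0)), ...
So the Herbrand universe is infinite.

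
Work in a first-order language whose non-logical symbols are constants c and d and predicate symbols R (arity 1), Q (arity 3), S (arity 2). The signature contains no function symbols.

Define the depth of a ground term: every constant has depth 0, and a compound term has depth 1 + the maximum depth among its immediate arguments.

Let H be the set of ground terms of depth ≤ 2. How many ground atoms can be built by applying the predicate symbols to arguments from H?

14

First count ground terms of depth ≤ 2.
With no function symbols every ground term is a constant, so there are exactly 2 ground terms at every depth bound.
N_0 = 2
N_1 = 2
N_2 = 2
So |H| = 2.
For each predicate symbol, the number of ground atoms is |H| raised to its arity; summing:
  R: 2;  Q: 2^3 = 8;  S: 2^2 = 4
Total ground atoms: 2 + 8 + 4 = 14.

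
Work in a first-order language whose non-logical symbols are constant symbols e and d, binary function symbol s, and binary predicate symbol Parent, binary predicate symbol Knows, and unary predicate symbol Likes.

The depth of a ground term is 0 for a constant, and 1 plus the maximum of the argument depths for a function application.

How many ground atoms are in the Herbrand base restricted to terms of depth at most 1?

First count ground terms of depth ≤ 1.
Let N_k count ground terms of depth at most k. Each non-constant term of depth ≤ k is some function symbol applied to depth-≤(k−1) arguments, giving N_k = 2 + N_{k-1}^2.
N_0 = 2
N_1 = 2 + 2^2 = 6
So |H| = 6.
Each predicate of arity r yields |H|^r ground atoms (one per choice of an r-tuple from H):
  Parent: 6^2 = 36;  Knows: 6^2 = 36;  Likes: 6
Total ground atoms: 36 + 36 + 6 = 78.

78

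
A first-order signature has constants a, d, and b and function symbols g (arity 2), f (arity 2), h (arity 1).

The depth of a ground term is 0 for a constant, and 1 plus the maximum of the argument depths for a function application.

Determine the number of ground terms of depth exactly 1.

21

If N_k denotes the number of depth-≤k ground terms, the 3 constants give N_0 = 3, and each function symbol of arity r contributes N_{k-1}^r new terms at level k: N_k = 3 + N_{k-1}^2 + N_{k-1}^2 + N_{k-1}.
N_0 = 3
N_1 = 3 + 3^2 + 3^2 + 3 = 24
Terms of depth exactly 1: N_1 − N_0 = 24 − 3 = 21.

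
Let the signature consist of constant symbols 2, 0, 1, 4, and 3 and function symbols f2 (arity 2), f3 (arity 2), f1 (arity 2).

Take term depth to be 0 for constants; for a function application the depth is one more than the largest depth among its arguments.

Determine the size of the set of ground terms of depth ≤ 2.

Let N_k = |{terms of depth ≤ k}|. Then N_0 = 5 and N_k = 5 + N_{k-1}^2 + N_{k-1}^2 + N_{k-1}^2 for k ≥ 1 (one summand per function symbol, arity giving the exponent).
N_0 = 5
N_1 = 5 + 5^2 + 5^2 + 5^2 = 80
N_2 = 5 + 80^2 + 80^2 + 80^2 = 19205

19205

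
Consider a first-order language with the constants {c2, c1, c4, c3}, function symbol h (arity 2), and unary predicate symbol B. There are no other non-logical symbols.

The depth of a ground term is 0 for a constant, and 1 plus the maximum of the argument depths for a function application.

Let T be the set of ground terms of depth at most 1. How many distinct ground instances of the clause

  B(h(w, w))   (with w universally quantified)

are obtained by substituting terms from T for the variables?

20

Ground terms of depth ≤ 1:
  Let N_k count ground terms of depth at most k. Each non-constant term of depth ≤ k is some function symbol applied to depth-≤(k−1) arguments, giving N_k = 4 + N_{k-1}^2.
  N_0 = 4
  N_1 = 4 + 4^2 = 20
So there are 20 ground terms available for substitution.
The body mentions the single quantified variable w; since ground terms form a free algebra, no two substitutions collapse to the same formula.
Number of ground instances = 20.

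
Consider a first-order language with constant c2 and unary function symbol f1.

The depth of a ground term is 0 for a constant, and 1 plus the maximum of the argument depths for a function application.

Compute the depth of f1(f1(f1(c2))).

3

depth(f1(c2)) = 1 + depth(c2) = 1 + 0 = 1
depth(f1(f1(c2))) = 1 + depth(f1(c2)) = 1 + 1 = 2
depth(f1(f1(f1(c2)))) = 1 + depth(f1(f1(c2))) = 1 + 2 = 3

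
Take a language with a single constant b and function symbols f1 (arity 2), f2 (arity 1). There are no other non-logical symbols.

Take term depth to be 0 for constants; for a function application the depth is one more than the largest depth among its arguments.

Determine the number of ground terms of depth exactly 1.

Count level by level. With function symbols f1/2, f2/1, the terms of depth ≤ k are the 1 constant together with each function applied to depth-≤(k−1) tuples, so N_k = 1 + N_{k-1}^2 + N_{k-1}.
N_0 = 1
N_1 = 1 + 1^2 + 1 = 3
Terms of depth exactly 1: N_1 − N_0 = 3 − 1 = 2.

2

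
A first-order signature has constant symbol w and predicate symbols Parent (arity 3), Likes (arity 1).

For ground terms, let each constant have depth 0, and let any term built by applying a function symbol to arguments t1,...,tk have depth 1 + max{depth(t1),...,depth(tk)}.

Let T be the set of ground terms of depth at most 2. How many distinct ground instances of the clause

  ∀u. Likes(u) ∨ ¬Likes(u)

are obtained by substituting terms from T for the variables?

Ground terms of depth ≤ 2:
  With no function symbols every ground term is a constant, so there is exactly 1 ground term at every depth bound.
  N_0 = 1
  N_1 = 1
  N_2 = 1
So there is exactly 1 ground term available for substitution.
The variable u ranges independently over the available ground terms, and distinct assignments produce distinct instances.
Number of ground instances = 1.

1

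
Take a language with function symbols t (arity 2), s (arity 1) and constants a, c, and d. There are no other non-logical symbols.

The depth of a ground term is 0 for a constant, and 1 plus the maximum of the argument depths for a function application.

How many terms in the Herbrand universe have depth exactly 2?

228

If N_k denotes the number of depth-≤k ground terms, the 3 constants give N_0 = 3, and each function symbol of arity r contributes N_{k-1}^r new terms at level k: N_k = 3 + N_{k-1}^2 + N_{k-1}.
N_0 = 3
N_1 = 3 + 3^2 + 3 = 15
N_2 = 3 + 15^2 + 15 = 243
Terms of depth exactly 2: N_2 − N_1 = 243 − 15 = 228.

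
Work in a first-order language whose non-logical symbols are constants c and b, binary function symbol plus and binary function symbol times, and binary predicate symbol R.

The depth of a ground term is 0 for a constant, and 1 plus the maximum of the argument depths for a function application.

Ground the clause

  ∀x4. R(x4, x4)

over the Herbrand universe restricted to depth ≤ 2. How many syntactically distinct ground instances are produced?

202

Ground terms of depth ≤ 2:
  Let N_k count ground terms of depth at most k. Each non-constant term of depth ≤ k is some function symbol applied to depth-≤(k−1) arguments, giving N_k = 2 + N_{k-1}^2 + N_{k-1}^2.
  N_0 = 2
  N_1 = 2 + 2^2 + 2^2 = 10
  N_2 = 2 + 10^2 + 10^2 = 202
So there are 202 ground terms available for substitution.
The body mentions the single quantified variable x4; since ground terms form a free algebra, no two substitutions collapse to the same formula.
Number of ground instances = 202.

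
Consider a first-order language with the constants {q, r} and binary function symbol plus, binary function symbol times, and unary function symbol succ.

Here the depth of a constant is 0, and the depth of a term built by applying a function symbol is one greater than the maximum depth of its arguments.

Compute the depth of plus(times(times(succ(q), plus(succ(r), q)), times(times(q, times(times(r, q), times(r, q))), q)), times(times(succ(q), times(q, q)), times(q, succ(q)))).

6

depth(succ(q)) = 1 + depth(q) = 1 + 0 = 1
depth(succ(r)) = 1 + depth(r) = 1 + 0 = 1
depth(plus(succ(r), q)) = 1 + max(1, 0) = 2
depth(times(succ(q), plus(succ(r), q))) = 1 + max(1, 2) = 3
depth(times(r, q)) = 1 + max(0, 0) = 1
depth(times(times(r, q), times(r, q))) = 1 + max(1, 1) = 2
depth(times(q, times(times(r, q), times(r, q)))) = 1 + max(0, 2) = 3
depth(times(times(q, times(times(r, q), times(r, q))), q)) = 1 + max(3, 0) = 4
depth(times(times(succ(q), plus(succ(r), q)), times(times(q, times(times(r, q), times(r, q))), q))) = 1 + max(3, 4) = 5
depth(times(q, q)) = 1 + max(0, 0) = 1
depth(times(succ(q), times(q, q))) = 1 + max(1, 1) = 2
depth(times(q, succ(q))) = 1 + max(0, 1) = 2
depth(times(times(succ(q), times(q, q)), times(q, succ(q)))) = 1 + max(2, 2) = 3
depth(plus(times(times(succ(q), plus(succ(r), q)), times(times(q, times(times(r, q), times(r, q))), q)), times(times(succ(q), times(q, q)), times(q, succ(q))))) = 1 + max(5, 3) = 6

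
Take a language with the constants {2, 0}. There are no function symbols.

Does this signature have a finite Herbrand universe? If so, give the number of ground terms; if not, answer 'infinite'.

There are no function symbols, so every ground term is one of the 2 constants.
The Herbrand universe is {2, 0}, which is finite with 2 elements.

2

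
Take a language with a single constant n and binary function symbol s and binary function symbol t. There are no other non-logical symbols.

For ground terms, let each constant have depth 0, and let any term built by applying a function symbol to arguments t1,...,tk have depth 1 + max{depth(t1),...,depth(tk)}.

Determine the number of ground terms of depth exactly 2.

Write N_k for the number of ground terms of depth ≤ k. A term of depth ≤ k is either a constant or a function symbol applied to arguments of depth ≤ k−1, so N_k = 1 + N_{k-1}^2 + N_{k-1}^2.
N_0 = 1
N_1 = 1 + 1^2 + 1^2 = 3
N_2 = 1 + 3^2 + 3^2 = 19
Terms of depth exactly 2: N_2 − N_1 = 19 − 3 = 16.

16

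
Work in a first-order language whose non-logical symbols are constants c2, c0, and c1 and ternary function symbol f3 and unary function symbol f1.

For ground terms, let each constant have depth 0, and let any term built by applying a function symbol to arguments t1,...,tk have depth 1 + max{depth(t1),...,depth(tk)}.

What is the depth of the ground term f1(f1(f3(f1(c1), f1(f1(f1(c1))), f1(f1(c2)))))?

depth(f1(c1)) = 1 + depth(c1) = 1 + 0 = 1
depth(f1(f1(c1))) = 1 + depth(f1(c1)) = 1 + 1 = 2
depth(f1(f1(f1(c1)))) = 1 + depth(f1(f1(c1))) = 1 + 2 = 3
depth(f1(c2)) = 1 + depth(c2) = 1 + 0 = 1
depth(f1(f1(c2))) = 1 + depth(f1(c2)) = 1 + 1 = 2
depth(f3(f1(c1), f1(f1(f1(c1))), f1(f1(c2)))) = 1 + max(1, 3, 2) = 4
depth(f1(f3(f1(c1), f1(f1(f1(c1))), f1(f1(c2))))) = 1 + depth(f3(f1(c1), f1(f1(f1(c1))), f1(f1(c2)))) = 1 + 4 = 5
depth(f1(f1(f3(f1(c1), f1(f1(f1(c1))), f1(f1(c2)))))) = 1 + depth(f1(f3(f1(c1), f1(f1(f1(c1))), f1(f1(c2))))) = 1 + 5 = 6

6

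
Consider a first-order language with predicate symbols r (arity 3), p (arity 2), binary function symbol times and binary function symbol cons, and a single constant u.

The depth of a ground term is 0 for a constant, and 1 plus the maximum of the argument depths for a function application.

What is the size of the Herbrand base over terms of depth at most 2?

First count ground terms of depth ≤ 2.
Let N_k = |{terms of depth ≤ k}|. Then N_0 = 1 and N_k = 1 + N_{k-1}^2 + N_{k-1}^2 for k ≥ 1 (one summand per function symbol, arity giving the exponent).
N_0 = 1
N_1 = 1 + 1^2 + 1^2 = 3
N_2 = 1 + 3^2 + 3^2 = 19
So |H| = 19.
Ground atoms are formed by filling each argument slot of a predicate with a term from H, so an r-ary predicate gives |H|^r atoms:
  r: 19^3 = 6859;  p: 19^2 = 361
Total ground atoms: 6859 + 361 = 7220.

7220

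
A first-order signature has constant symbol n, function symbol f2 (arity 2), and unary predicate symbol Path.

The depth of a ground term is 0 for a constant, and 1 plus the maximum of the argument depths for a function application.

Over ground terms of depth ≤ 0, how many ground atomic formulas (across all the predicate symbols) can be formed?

First count ground terms of depth ≤ 0.
Let N_k = |{terms of depth ≤ k}|. Then N_0 = 1 and N_k = 1 + N_{k-1}^2 for k ≥ 1 (one summand per function symbol, arity giving the exponent).
N_0 = 1
So |H| = 1.
For each predicate symbol, the number of ground atoms is |H| raised to its arity; summing:
  Path: 1
Total ground atoms: 1.

1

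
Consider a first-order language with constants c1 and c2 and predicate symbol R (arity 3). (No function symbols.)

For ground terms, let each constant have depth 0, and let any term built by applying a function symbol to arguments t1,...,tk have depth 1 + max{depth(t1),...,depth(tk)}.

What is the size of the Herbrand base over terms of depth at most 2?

8

First count ground terms of depth ≤ 2.
With no function symbols every ground term is a constant, so there are exactly 2 ground terms at every depth bound.
N_0 = 2
N_1 = 2
N_2 = 2
So |H| = 2.
For each predicate symbol, the number of ground atoms is |H| raised to its arity; summing:
  R: 2^3 = 8
Total ground atoms: 8.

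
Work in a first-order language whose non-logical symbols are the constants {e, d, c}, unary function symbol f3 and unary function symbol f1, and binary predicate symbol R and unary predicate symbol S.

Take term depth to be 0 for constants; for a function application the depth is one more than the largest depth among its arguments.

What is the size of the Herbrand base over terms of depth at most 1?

First count ground terms of depth ≤ 1.
Count level by level. With function symbols f3/1, f1/1, the terms of depth ≤ k are the 3 constants together with each function applied to depth-≤(k−1) tuples, so N_k = 3 + N_{k-1} + N_{k-1}.
N_0 = 3
N_1 = 3 + 3 + 3 = 9
So |H| = 9.
For each predicate symbol, the number of ground atoms is |H| raised to its arity; summing:
  R: 9^2 = 81;  S: 9
Total ground atoms: 81 + 9 = 90.

90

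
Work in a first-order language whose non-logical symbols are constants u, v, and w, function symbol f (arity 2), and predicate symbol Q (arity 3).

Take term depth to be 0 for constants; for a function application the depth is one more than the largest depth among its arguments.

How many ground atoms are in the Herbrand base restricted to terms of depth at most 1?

1728

First count ground terms of depth ≤ 1.
Write N_k for the number of ground terms of depth ≤ k. A term of depth ≤ k is either a constant or a function symbol applied to arguments of depth ≤ k−1, so N_k = 3 + N_{k-1}^2.
N_0 = 3
N_1 = 3 + 3^2 = 12
Explicitly: u, v, w, f(u, u), f(u, v), f(u, w), f(v, u), f(v, v), f(v, w), f(w, u), f(w, v), f(w, w).
So |H| = 12.
For each predicate symbol, the number of ground atoms is |H| raised to its arity; summing:
  Q: 12^3 = 1728
Total ground atoms: 1728.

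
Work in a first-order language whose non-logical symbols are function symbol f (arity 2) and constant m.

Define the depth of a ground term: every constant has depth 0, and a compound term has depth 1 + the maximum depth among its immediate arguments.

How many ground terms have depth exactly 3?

If N_k denotes the number of depth-≤k ground terms, the 1 constant gives N_0 = 1, and each function symbol of arity r contributes N_{k-1}^r new terms at level k: N_k = 1 + N_{k-1}^2.
N_0 = 1
N_1 = 1 + 1^2 = 2
N_2 = 1 + 2^2 = 5
N_3 = 1 + 5^2 = 26
Terms of depth exactly 3: N_3 − N_2 = 26 − 5 = 21.

21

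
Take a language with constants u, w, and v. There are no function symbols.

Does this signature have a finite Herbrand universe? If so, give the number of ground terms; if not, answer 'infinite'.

3

There are no function symbols, so every ground term is one of the 3 constants.
The Herbrand universe is {u, w, v}, which is finite with 3 elements.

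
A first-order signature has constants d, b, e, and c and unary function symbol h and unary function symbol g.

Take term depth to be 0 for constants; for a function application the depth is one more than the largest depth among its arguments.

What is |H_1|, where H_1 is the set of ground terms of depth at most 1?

Write N_k for the number of ground terms of depth ≤ k. A term of depth ≤ k is either a constant or a function symbol applied to arguments of depth ≤ k−1, so N_k = 4 + N_{k-1} + N_{k-1}.
N_0 = 4
N_1 = 4 + 4 + 4 = 12

12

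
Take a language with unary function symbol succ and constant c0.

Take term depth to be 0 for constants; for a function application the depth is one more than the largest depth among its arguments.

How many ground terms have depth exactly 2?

Let N_k = |{terms of depth ≤ k}|. Then N_0 = 1 and N_k = 1 + N_{k-1} for k ≥ 1 (one summand per function symbol, arity giving the exponent).
N_0 = 1
N_1 = 1 + 1 = 2
N_2 = 1 + 2 = 3
Terms of depth exactly 2: N_2 − N_1 = 3 − 2 = 1.

1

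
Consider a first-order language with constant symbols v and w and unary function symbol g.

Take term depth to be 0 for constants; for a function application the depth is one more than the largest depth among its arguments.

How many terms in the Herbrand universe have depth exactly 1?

Let N_k count ground terms of depth at most k. Each non-constant term of depth ≤ k is some function symbol applied to depth-≤(k−1) arguments, giving N_k = 2 + N_{k-1}.
N_0 = 2
N_1 = 2 + 2 = 4
Terms of depth exactly 1: N_1 − N_0 = 4 − 2 = 2.

2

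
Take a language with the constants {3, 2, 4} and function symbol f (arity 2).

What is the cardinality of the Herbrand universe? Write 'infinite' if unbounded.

The signature has at least one function symbol (f, arity 2) and at least one constant (3).
Iterating f gives infinitely many distinct ground terms: 3, f(3, 3), f(f(3, 3), f(3, 3)), ...
So the Herbrand universe is infinite.

infinite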